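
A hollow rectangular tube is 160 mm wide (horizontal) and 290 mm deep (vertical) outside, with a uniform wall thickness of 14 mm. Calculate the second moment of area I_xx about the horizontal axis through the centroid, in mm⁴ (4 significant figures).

Break the section into simple shapes (no overlaps), measuring from the bottom-left corner of the bounding box.
Outer rectangle: 160 × 290, A = 46 400 mm², y = 145 mm, Ī = 325 186 667 mm⁴.
Inner void (subtracted): 132 × 262, A = 34 584 mm², y = 145 mm, Ī = 197 832 008 mm⁴.
By symmetry the centroid is at mid-height, ȳ = 145 mm.
All pieces are centred on the horizontal axis through the centroid, so I = ΣĪ (holes subtracted) = 127 354 659 mm⁴.

I_xx ≈ 1.274 × 10⁸ mm⁴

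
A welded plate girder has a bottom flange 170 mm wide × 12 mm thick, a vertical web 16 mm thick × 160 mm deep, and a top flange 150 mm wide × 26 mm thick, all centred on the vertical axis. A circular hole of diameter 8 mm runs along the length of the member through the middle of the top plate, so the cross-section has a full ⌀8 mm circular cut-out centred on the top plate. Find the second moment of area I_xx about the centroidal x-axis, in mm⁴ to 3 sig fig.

Decompose the section into non-overlapping parts with the origin at the bottom-left of its bounding rectangle.
Bottom plate: 170 × 12, A = 2 040 mm², y = 6 mm, Ī = 24 480 mm⁴.
Web plate: 16 × 160, A = 2 560 mm², y = 92 mm, Ī = 5 461 333 mm⁴.
Top plate: 150 × 26, A = 3 900 mm², y = 185 mm, Ī = 219 700 mm⁴.
Hole (subtracted): ⌀8, A = 50.265 mm², y = 185 mm, Ī = 201.06 mm⁴.
Centroid: ȳ = ΣA·y / ΣA = 113.61 mm.
Transfer each piece to the centroidal x-axis using Ī + A·d² with d = y − 113.61:
  bottom plate: d = -107.61 mm → contributes +23 646 802 mm⁴
  web plate: d = -21.608 mm → contributes +6 656 657 mm⁴
  top plate: d = 71.392 mm → contributes +20 097 062 mm⁴
  hole: d = 71.392 mm → contributes −256 392 mm⁴
Total I = 50 144 128 mm⁴.

I_xx ≈ 5.01 × 10⁷ mm⁴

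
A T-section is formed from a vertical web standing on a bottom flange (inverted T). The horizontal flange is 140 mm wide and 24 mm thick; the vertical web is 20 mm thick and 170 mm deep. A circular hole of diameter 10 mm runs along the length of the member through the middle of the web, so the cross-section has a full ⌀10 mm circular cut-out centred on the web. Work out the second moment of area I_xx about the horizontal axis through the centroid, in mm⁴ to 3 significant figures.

Treat the section as a set of non-overlapping primitives; coordinates are from the bounding-box lower-left.
Flange: 140 × 24, A = 3 360 mm², y = 12 mm, Ī = 161 280 mm⁴.
Web: 20 × 170, A = 3 400 mm², y = 109 mm, Ī = 8 188 333 mm⁴.
Hole (subtracted): ⌀10, A = 78.54 mm², y = 109 mm, Ī = 490.87 mm⁴.
Centroid: ȳ = ΣA·y / ΣA = 60.22 mm.
Transfer each piece to the horizontal axis through the centroid using Ī + A·d² with d = y − 60.22:
  flange: d = -48.22 mm → contributes +7 973 925 mm⁴
  web: d = 48.78 mm → contributes +16 278 513 mm⁴
  hole: d = 48.78 mm → contributes −187 374 mm⁴
Total I = 24 065 064 mm⁴.

I_xx ≈ 2.41 × 10⁷ mm⁴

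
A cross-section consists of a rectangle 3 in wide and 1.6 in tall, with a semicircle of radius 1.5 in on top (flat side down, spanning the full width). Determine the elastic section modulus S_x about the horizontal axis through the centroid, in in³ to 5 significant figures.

S_x ≈ 3.4190 in³

Break the section into simple shapes (no overlaps), measuring from the bottom-left corner of the bounding box.
Rectangular body: 3 × 1.6, A = 4.8 in², y = 0.8 in, Ī = 1.024 in⁴.
Semicircular cap: semicircle r = 1.5, A = 3.534292 in², y = 2.23662 in, Ī = 0.5556446 in⁴.
Centroid: ȳ = ΣA·y / ΣA = 1.409222 in.
Transfer each piece to the horizontal axis through the centroid using Ī + A·d² with d = y − 1.409222:
  rectangular body: d = -0.6092219 in → contributes +2.805527 in⁴
  semicircular cap: d = 0.8273978 in → contributes +2.975175 in⁴
Total I = 5.780702 in⁴.
Extreme fibre distance c = 1.690778 in; S = I/c = 3.41896 in³.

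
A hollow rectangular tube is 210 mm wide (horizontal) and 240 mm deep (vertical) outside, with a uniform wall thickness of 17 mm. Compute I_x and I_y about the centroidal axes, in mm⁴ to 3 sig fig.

I_x ≈ 1.14 × 10⁸ mm⁴, I_y ≈ 9.16 × 10⁷ mm⁴

Split into non-overlapping primitives; take the origin at the lower-left of the bounding box.
Outer rectangle: 210 × 240, A = 50 400 mm², y = 120 mm, Ī = 241 920 000 mm⁴.
Inner void (subtracted): 176 × 206, A = 36 256 mm², y = 120 mm, Ī = 128 213 301 mm⁴.
By symmetry the centroid is at mid-height, ȳ = 120 mm.
All pieces are centred on the centroidal x-axis, so I = ΣĪ (holes subtracted) = 113 706 699 mm⁴.
Repeating about the centroidal y-axis gives I_y = 91 631 179 mm⁴.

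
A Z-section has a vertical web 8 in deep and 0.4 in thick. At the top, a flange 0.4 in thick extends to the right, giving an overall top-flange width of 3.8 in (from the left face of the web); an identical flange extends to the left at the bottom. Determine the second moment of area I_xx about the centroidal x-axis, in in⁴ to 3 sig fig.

I_xx ≈ 56.4 in⁴

Split into non-overlapping primitives; take the origin at the lower-left of the bounding box.
Web: 0.4 × 8, A = 3.2 in², y = 4 in, Ī = 17.067 in⁴.
Top flange (beyond web): 3.4 × 0.4, A = 1.36 in², y = 7.8 in, Ī = 0.018133 in⁴.
Bottom flange (beyond web): 3.4 × 0.4, A = 1.36 in², y = 0.2 in, Ī = 0.018133 in⁴.
Centroid: ȳ = ΣA·y / ΣA = 4 in.
Transfer each piece to the centroidal x-axis using Ī + A·d² with d = y − 4:
  web: d = 0 in → contributes +17.067 in⁴
  top flange (beyond web): d = 3.8 in → contributes +19.657 in⁴
  bottom flange (beyond web): d = -3.8 in → contributes +19.657 in⁴
Total I = 56.38 in⁴.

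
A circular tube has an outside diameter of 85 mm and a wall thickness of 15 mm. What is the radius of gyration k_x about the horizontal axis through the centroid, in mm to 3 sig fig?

Decompose the section into non-overlapping parts with the origin at the bottom-left of its bounding rectangle.
Outer circle: ⌀85, A = 5674.5 mm², y = 42.5 mm, Ī = 2 562 392 mm⁴.
Bore (subtracted): ⌀55, A = 2375.8 mm², y = 42.5 mm, Ī = 449 180 mm⁴.
By symmetry the centroid is at mid-height, ȳ = 42.5 mm.
All pieces are centred on the horizontal axis through the centroid, so I = ΣĪ (holes subtracted) = 2 113 212 mm⁴.
Radius of gyration: k = √(I/A) = √(2 113 212 / 3298.7) = 25.311 mm.

k_x ≈ 25.3 mm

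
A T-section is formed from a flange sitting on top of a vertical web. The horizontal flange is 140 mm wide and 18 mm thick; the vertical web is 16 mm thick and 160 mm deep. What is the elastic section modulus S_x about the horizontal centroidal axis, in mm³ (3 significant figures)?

Treat the section as a set of non-overlapping primitives; coordinates are from the bounding-box lower-left.
Flange: 140 × 18, A = 2 520 mm², y = 169 mm, Ī = 68 040 mm⁴.
Web: 16 × 160, A = 2 560 mm², y = 80 mm, Ī = 5 461 333 mm⁴.
Centroid: ȳ = ΣA·y / ΣA = 124.15 mm.
Transfer each piece to the horizontal centroidal axis using Ī + A·d² with d = y − 124.15:
  flange: d = 44.85 mm → contributes +5 137 166 mm⁴
  web: d = -44.15 mm → contributes +10 451 254 mm⁴
Total I = 15 588 420 mm⁴.
Extreme fibre distance c = 124.15 mm; S = I/c = 125 562 mm³.

S_x ≈ 1.26 × 10⁵ mm³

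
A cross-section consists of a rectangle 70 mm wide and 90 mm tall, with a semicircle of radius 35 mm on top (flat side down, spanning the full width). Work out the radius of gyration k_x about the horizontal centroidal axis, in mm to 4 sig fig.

Split into non-overlapping primitives; take the origin at the lower-left of the bounding box.
Rectangular body: 70 × 90, A = 6 300 mm², y = 45 mm, Ī = 4 252 500 mm⁴.
Semicircular cap: semicircle r = 35, A = 1924.23 mm², y = 104.854 mm, Ī = 164 704 mm⁴.
Centroid: ȳ = ΣA·y / ΣA = 59.0042 mm.
Transfer each piece to the horizontal centroidal axis using Ī + A·d² with d = y − 59.0042:
  rectangular body: d = -14.0042 mm → contributes +5 488 036 mm⁴
  semicircular cap: d = 45.8503 mm → contributes +4 209 905 mm⁴
Total I = 9 697 941 mm⁴.
Radius of gyration: k = √(I/A) = √(9 697 941 / 8224.23) = 34.3394 mm.

k_x ≈ 34.34 mm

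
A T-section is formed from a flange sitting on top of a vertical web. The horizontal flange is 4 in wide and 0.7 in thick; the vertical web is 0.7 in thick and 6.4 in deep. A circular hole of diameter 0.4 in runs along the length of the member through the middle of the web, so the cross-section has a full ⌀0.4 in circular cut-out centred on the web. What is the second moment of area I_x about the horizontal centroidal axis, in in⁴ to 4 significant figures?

Treat the section as a set of non-overlapping primitives; coordinates are from the bounding-box lower-left.
Flange: 4 × 0.7, A = 2.8 in², y = 6.75 in, Ī = 0.114333 in⁴.
Web: 0.7 × 6.4, A = 4.48 in², y = 3.2 in, Ī = 15.2917 in⁴.
Hole (subtracted): ⌀0.4, A = 0.125664 in², y = 3.2 in, Ī = 0.00125664 in⁴.
Centroid: ȳ = ΣA·y / ΣA = 4.58937 in.
Transfer each piece to the horizontal centroidal axis using Ī + A·d² with d = y − 4.58937:
  flange: d = 2.16063 in → contributes +13.1857 in⁴
  web: d = -1.38937 in → contributes +23.9397 in⁴
  hole: d = -1.38937 in → contributes −0.24383 in⁴
Total I = 36.8815 in⁴.

I_x ≈ 36.88 in⁴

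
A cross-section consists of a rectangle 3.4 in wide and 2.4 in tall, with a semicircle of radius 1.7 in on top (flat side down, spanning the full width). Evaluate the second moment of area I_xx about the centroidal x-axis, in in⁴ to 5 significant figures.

I_xx ≈ 15.603 in⁴

Decompose the section into non-overlapping parts with the origin at the bottom-left of its bounding rectangle.
Rectangular body: 3.4 × 2.4, A = 8.16 in², y = 1.2 in, Ī = 3.9168 in⁴.
Semicircular cap: semicircle r = 1.7, A = 4.539601 in², y = 3.121502 in, Ī = 0.9167011 in⁴.
Centroid: ȳ = ΣA·y / ΣA = 1.886861 in.
Transfer each piece to the centroidal x-axis using Ī + A·d² with d = y − 1.886861:
  rectangular body: d = -0.6868605 in → contributes +7.766504 in⁴
  semicircular cap: d = 1.234642 in → contributes +7.8366 in⁴
Total I = 15.6031 in⁴.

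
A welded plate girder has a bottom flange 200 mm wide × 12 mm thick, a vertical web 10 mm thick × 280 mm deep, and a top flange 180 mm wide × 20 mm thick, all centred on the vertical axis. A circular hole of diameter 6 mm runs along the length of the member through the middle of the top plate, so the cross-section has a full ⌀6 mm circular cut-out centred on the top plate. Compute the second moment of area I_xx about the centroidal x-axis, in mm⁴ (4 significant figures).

I_xx ≈ 1.460 × 10⁸ mm⁴

Break the section into simple shapes (no overlaps), measuring from the bottom-left corner of the bounding box.
Bottom plate: 200 × 12, A = 2 400 mm², y = 6 mm, Ī = 28 800 mm⁴.
Web plate: 10 × 280, A = 2 800 mm², y = 152 mm, Ī = 18 293 333 mm⁴.
Top plate: 180 × 20, A = 3 600 mm², y = 302 mm, Ī = 120 000 mm⁴.
Hole (subtracted): ⌀6, A = 28.2743 mm², y = 302 mm, Ī = 63.6173 mm⁴.
Centroid: ȳ = ΣA·y / ΣA = 173.131 mm.
Transfer each piece to the centroidal x-axis using Ī + A·d² with d = y − 173.131:
  bottom plate: d = -167.131 mm → contributes +67 067 772 mm⁴
  web plate: d = -21.1314 mm → contributes +19 543 634 mm⁴
  top plate: d = 128.869 mm → contributes +59 905 617 mm⁴
  hole: d = 128.869 mm → contributes −469 619 mm⁴
Total I = 146 047 405 mm⁴.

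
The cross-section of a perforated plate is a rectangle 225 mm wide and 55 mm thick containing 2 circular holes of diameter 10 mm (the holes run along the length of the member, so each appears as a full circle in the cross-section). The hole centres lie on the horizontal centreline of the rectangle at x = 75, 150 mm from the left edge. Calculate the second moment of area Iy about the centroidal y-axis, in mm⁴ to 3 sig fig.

Decompose the section into non-overlapping parts with the origin at the bottom-left of its bounding rectangle.
Plate: 225 × 55, A = 12 375 mm², x = 112.5 mm, Ī = 52 207 031 mm⁴.
Hole 1 (subtracted): ⌀10, A = 78.54 mm², x = 75 mm, Ī = 490.87 mm⁴.
Hole 2 (subtracted): ⌀10, A = 78.54 mm², x = 150 mm, Ī = 490.87 mm⁴.
By symmetry the centroid is at mid-width, x̄ = 112.5 mm.
Transfer each piece to the centroidal y-axis using Ī + A·d² with d = x − 112.5:
  plate: d = 0 mm → contributes +52 207 031 mm⁴
  hole 1: d = -37.5 mm → contributes −110 937 mm⁴
  hole 2: d = 37.5 mm → contributes −110 937 mm⁴
Total I = 51 985 156 mm⁴.

Iy ≈ 5.20 × 10⁷ mm⁴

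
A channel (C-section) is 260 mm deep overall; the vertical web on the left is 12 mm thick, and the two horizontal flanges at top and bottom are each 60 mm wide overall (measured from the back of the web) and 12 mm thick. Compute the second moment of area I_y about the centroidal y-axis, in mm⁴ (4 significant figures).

Break the section into simple shapes (no overlaps), measuring from the bottom-left corner of the bounding box.
Web: 12 × 260, A = 3 120 mm², x = 6 mm, Ī = 37 440 mm⁴.
Top flange (beyond web): 48 × 12, A = 576 mm², x = 36 mm, Ī = 110 592 mm⁴.
Bottom flange (beyond web): 48 × 12, A = 576 mm², x = 36 mm, Ī = 110 592 mm⁴.
Centroid: x̄ = ΣA·x / ΣA = 14.0899 mm.
Transfer each piece to the centroidal y-axis using Ī + A·d² with d = x − 14.0899:
  web: d = -8.08989 mm → contributes +241 632 mm⁴
  top flange (beyond web): d = 21.9101 mm → contributes +387 103 mm⁴
  bottom flange (beyond web): d = 21.9101 mm → contributes +387 103 mm⁴
Total I = 1 015 837 mm⁴.

I_y ≈ 1.016 × 10⁶ mm⁴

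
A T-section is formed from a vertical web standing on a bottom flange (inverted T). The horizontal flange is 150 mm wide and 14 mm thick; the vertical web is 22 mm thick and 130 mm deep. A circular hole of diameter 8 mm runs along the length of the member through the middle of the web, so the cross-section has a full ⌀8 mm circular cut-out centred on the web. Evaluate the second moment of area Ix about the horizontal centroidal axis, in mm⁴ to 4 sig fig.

Decompose the section into non-overlapping parts with the origin at the bottom-left of its bounding rectangle.
Flange: 150 × 14, A = 2 100 mm², y = 7 mm, Ī = 34 300 mm⁴.
Web: 22 × 130, A = 2 860 mm², y = 79 mm, Ī = 4 027 833 mm⁴.
Hole (subtracted): ⌀8, A = 50.2655 mm², y = 79 mm, Ī = 201.062 mm⁴.
Centroid: ȳ = ΣA·y / ΣA = 48.204 mm.
Transfer each piece to the horizontal centroidal axis using Ī + A·d² with d = y − 48.204:
  flange: d = -41.204 mm → contributes +3 599 623 mm⁴
  web: d = 30.796 mm → contributes +6 740 232 mm⁴
  hole: d = 30.796 mm → contributes −47872.4 mm⁴
Total I = 10 291 983 mm⁴.

Ix ≈ 1.029 × 10⁷ mm⁴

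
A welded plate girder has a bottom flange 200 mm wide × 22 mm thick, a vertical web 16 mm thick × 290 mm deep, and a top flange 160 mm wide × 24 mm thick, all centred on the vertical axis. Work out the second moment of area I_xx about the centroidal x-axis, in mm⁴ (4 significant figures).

Split into non-overlapping primitives; take the origin at the lower-left of the bounding box.
Bottom plate: 200 × 22, A = 4 400 mm², y = 11 mm, Ī = 177 467 mm⁴.
Web plate: 16 × 290, A = 4 640 mm², y = 167 mm, Ī = 32 518 667 mm⁴.
Top plate: 160 × 24, A = 3 840 mm², y = 324 mm, Ī = 184 320 mm⁴.
Centroid: ȳ = ΣA·y / ΣA = 160.516 mm.
Transfer each piece to the centroidal x-axis using Ī + A·d² with d = y − 160.516:
  bottom plate: d = -149.516 mm → contributes +98 538 996 mm⁴
  web plate: d = 6.48447 mm → contributes +32 713 771 mm⁴
  top plate: d = 163.484 mm → contributes +102 816 663 mm⁴
Total I = 234 069 430 mm⁴.

I_xx ≈ 2.341 × 10⁸ mm⁴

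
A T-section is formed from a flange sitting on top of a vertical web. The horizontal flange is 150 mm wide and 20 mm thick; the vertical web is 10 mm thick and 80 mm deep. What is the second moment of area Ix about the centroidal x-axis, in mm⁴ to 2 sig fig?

Ix ≈ 2.1 × 10⁶ mm⁴

Split into non-overlapping primitives; take the origin at the lower-left of the bounding box.
Flange: 150 × 20, A = 3 000 mm², y = 90 mm, Ī = 100 000 mm⁴.
Web: 10 × 80, A = 800 mm², y = 40 mm, Ī = 426 667 mm⁴.
Centroid: ȳ = ΣA·y / ΣA = 79.47 mm.
Transfer each piece to the centroidal x-axis using Ī + A·d² with d = y − 79.47:
  flange: d = 10.53 mm → contributes +432 410 mm⁴
  web: d = -39.47 mm → contributes +1 673 204 mm⁴
Total I = 2 105 614 mm⁴.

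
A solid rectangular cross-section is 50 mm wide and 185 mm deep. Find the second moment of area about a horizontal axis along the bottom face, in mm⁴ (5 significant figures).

The section: 50 × 185, A = 9 250 mm², y = 92.5 mm, Ī = 26 381 771 mm⁴.
Transfer it to the base of the section using Ī + A·d² with d = y − 0:
  the section: d = 92.5 mm → contributes +105 527 083 mm⁴
Total I = 105 527 083 mm⁴.

I_base ≈ 1.0553 × 10⁸ mm⁴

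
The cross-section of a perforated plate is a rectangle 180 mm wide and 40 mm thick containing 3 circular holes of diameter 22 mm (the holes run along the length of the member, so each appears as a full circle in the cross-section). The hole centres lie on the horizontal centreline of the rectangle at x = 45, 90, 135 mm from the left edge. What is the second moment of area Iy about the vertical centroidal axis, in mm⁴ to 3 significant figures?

Iy ≈ 1.79 × 10⁷ mm⁴

Break the section into simple shapes (no overlaps), measuring from the bottom-left corner of the bounding box.
Plate: 180 × 40, A = 7 200 mm², x = 90 mm, Ī = 19 440 000 mm⁴.
Hole 1 (subtracted): ⌀22, A = 380.13 mm², x = 45 mm, Ī = 11 499 mm⁴.
Hole 2 (subtracted): ⌀22, A = 380.13 mm², x = 90 mm, Ī = 11 499 mm⁴.
Hole 3 (subtracted): ⌀22, A = 380.13 mm², x = 135 mm, Ī = 11 499 mm⁴.
By symmetry the centroid is at mid-width, x̄ = 90 mm.
Transfer each piece to the vertical centroidal axis using Ī + A·d² with d = x − 90:
  plate: d = 0 mm → contributes +19 440 000 mm⁴
  hole 1: d = -45 mm → contributes −781 268 mm⁴
  hole 2: d = 0 mm → contributes −11 499 mm⁴
  hole 3: d = 45 mm → contributes −781 268 mm⁴
Total I = 17 865 965 mm⁴.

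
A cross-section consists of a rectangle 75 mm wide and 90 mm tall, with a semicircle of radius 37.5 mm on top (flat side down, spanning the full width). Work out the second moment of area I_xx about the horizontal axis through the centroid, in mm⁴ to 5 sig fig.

I_xx ≈ 1.0949 × 10⁷ mm⁴

Treat the section as a set of non-overlapping primitives; coordinates are from the bounding-box lower-left.
Rectangular body: 75 × 90, A = 6 750 mm², y = 45 mm, Ī = 4 556 250 mm⁴.
Semicircular cap: semicircle r = 37.5, A = 2208.932 mm², y = 105.9155 mm, Ī = 217048.7 mm⁴.
Centroid: ȳ = ΣA·y / ΣA = 60.01945 mm.
Transfer each piece to the horizontal axis through the centroid using Ī + A·d² with d = y − 60.01945:
  rectangular body: d = -15.01945 mm → contributes +6 078 940 mm⁴
  semicircular cap: d = 45.89605 mm → contributes +4 870 048 mm⁴
Total I = 10 948 988 mm⁴.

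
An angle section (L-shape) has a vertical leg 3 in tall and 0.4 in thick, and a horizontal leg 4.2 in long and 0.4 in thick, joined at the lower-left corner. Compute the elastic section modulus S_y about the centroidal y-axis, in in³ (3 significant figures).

Split into non-overlapping primitives; take the origin at the lower-left of the bounding box.
Vertical leg: 0.4 × 3, A = 1.2 in², x = 0.2 in, Ī = 0.016 in⁴.
Horizontal leg (remainder): 3.8 × 0.4, A = 1.52 in², x = 2.3 in, Ī = 1.8291 in⁴.
Centroid: x̄ = ΣA·x / ΣA = 1.3735 in.
Transfer each piece to the centroidal y-axis using Ī + A·d² with d = x − 1.3735:
  vertical leg: d = -1.1735 in → contributes +1.6686 in⁴
  horizontal leg (remainder): d = 0.92647 in → contributes +3.1338 in⁴
Total I = 4.8024 in⁴.
Extreme fibre distance c = 2.8265 in; S = I/c = 1.6991 in³.

S_y ≈ 1.70 in³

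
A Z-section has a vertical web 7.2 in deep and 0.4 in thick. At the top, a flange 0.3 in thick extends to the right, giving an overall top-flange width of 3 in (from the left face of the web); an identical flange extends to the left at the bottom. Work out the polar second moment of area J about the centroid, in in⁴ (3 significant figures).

J ≈ 35.4 in⁴

Split into non-overlapping primitives; take the origin at the lower-left of the bounding box.
Web: 0.4 × 7.2, A = 2.88 in², y = 3.6 in, Ī = 12.442 in⁴.
Top flange (beyond web): 2.6 × 0.3, A = 0.78 in², y = 7.05 in, Ī = 0.00585 in⁴.
Bottom flange (beyond web): 2.6 × 0.3, A = 0.78 in², y = 0.15 in, Ī = 0.00585 in⁴.
Centroid: ȳ = ΣA·y / ΣA = 3.6 in.
Transfer each piece to the centroidal x-axis using Ī + A·d² with d = y − 3.6:
  web: d = 0 in → contributes +12.442 in⁴
  top flange (beyond web): d = 3.45 in → contributes +9.2898 in⁴
  bottom flange (beyond web): d = -3.45 in → contributes +9.2898 in⁴
Total I = 31.021 in⁴.
For the y-axis: x̄ = 2.8 in.
Repeating about the centroidal y-axis gives I_y = 4.4272 in⁴.
Polar second moment: J = I_x + I_y = 35.448 in⁴.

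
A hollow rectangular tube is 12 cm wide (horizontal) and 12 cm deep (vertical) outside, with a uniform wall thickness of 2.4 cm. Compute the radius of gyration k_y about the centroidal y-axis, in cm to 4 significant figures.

k_y ≈ 4.040 cm

Decompose the section into non-overlapping parts with the origin at the bottom-left of its bounding rectangle.
Outer rectangle: 12 × 12, A = 144 cm², x = 6 cm, Ī = 1 728 cm⁴.
Inner void (subtracted): 7.2 × 7.2, A = 51.84 cm², x = 6 cm, Ī = 223.949 cm⁴.
By symmetry the centroid is at mid-width, x̄ = 6 cm.
All pieces are centred on the centroidal y-axis, so I = ΣĪ (holes subtracted) = 1504.05 cm⁴.
Radius of gyration: k = √(I/A) = √(1504.05 / 92.16) = 4.0398 cm.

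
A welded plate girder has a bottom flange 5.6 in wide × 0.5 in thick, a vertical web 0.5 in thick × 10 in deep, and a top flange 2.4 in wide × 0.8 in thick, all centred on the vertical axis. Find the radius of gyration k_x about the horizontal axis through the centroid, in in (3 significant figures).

Break the section into simple shapes (no overlaps), measuring from the bottom-left corner of the bounding box.
Bottom plate: 5.6 × 0.5, A = 2.8 in², y = 0.25 in, Ī = 0.058333 in⁴.
Web plate: 0.5 × 10, A = 5 in², y = 5.5 in, Ī = 41.667 in⁴.
Top plate: 2.4 × 0.8, A = 1.92 in², y = 10.9 in, Ī = 0.1024 in⁴.
Centroid: ȳ = ΣA·y / ΣA = 5.0543 in.
Transfer each piece to the horizontal axis through the centroid using Ī + A·d² with d = y − 5.0543:
  bottom plate: d = -4.8043 in → contributes +64.687 in⁴
  web plate: d = 0.44568 in → contributes +42.66 in⁴
  top plate: d = 5.8457 in → contributes +65.713 in⁴
Total I = 173.06 in⁴.
Radius of gyration: k = √(I/A) = √(173.06 / 9.72) = 4.2195 in.

k_x ≈ 4.22 in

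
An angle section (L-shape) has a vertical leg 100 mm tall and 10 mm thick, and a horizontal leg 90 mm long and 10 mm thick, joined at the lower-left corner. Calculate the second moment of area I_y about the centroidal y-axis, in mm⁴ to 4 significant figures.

Split into non-overlapping primitives; take the origin at the lower-left of the bounding box.
Vertical leg: 10 × 100, A = 1 000 mm², x = 5 mm, Ī = 8333.33 mm⁴.
Horizontal leg (remainder): 80 × 10, A = 800 mm², x = 50 mm, Ī = 426 667 mm⁴.
Centroid: x̄ = ΣA·x / ΣA = 25 mm.
Transfer each piece to the centroidal y-axis using Ī + A·d² with d = x − 25:
  vertical leg: d = -20 mm → contributes +408 333 mm⁴
  horizontal leg (remainder): d = 25 mm → contributes +926 667 mm⁴
Total I = 1 335 000 mm⁴.

I_y ≈ 1.335 × 10⁶ mm⁴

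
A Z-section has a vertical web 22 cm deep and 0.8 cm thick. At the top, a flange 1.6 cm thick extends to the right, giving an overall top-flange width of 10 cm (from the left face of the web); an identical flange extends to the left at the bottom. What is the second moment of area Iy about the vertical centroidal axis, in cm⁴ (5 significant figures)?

Split into non-overlapping primitives; take the origin at the lower-left of the bounding box.
Web: 0.8 × 22, A = 17.6 cm², x = 9.6 cm, Ī = 0.9386667 cm⁴.
Top flange (beyond web): 9.2 × 1.6, A = 14.72 cm², x = 14.6 cm, Ī = 103.8251 cm⁴.
Bottom flange (beyond web): 9.2 × 1.6, A = 14.72 cm², x = 4.6 cm, Ī = 103.8251 cm⁴.
Centroid: x̄ = ΣA·x / ΣA = 9.6 cm.
Transfer each piece to the vertical centroidal axis using Ī + A·d² with d = x − 9.6:
  web: d = 0 cm → contributes +0.9386667 cm⁴
  top flange (beyond web): d = 5 cm → contributes +471.8251 cm⁴
  bottom flange (beyond web): d = -5 cm → contributes +471.8251 cm⁴
Total I = 944.5888 cm⁴.

Iy ≈ 944.59 cm⁴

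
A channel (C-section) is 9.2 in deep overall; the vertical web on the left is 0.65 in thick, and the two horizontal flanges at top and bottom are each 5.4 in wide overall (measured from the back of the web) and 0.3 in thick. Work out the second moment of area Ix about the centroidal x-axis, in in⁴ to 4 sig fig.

Treat the section as a set of non-overlapping primitives; coordinates are from the bounding-box lower-left.
Web: 0.65 × 9.2, A = 5.98 in², y = 4.6 in, Ī = 42.1789 in⁴.
Top flange (beyond web): 4.75 × 0.3, A = 1.425 in², y = 9.05 in, Ī = 0.0106875 in⁴.
Bottom flange (beyond web): 4.75 × 0.3, A = 1.425 in², y = 0.15 in, Ī = 0.0106875 in⁴.
By symmetry the centroid is at mid-height, ȳ = 4.6 in.
Transfer each piece to the centroidal x-axis using Ī + A·d² with d = y − 4.6:
  web: d = 0 in → contributes +42.1789 in⁴
  top flange (beyond web): d = 4.45 in → contributes +28.2293 in⁴
  bottom flange (beyond web): d = -4.45 in → contributes +28.2293 in⁴
Total I = 98.6374 in⁴.

Ix ≈ 98.64 in⁴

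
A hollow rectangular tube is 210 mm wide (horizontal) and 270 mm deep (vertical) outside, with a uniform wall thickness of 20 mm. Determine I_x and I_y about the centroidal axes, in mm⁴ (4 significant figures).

Decompose the section into non-overlapping parts with the origin at the bottom-left of its bounding rectangle.
Outer rectangle: 210 × 270, A = 56 700 mm², y = 135 mm, Ī = 344 452 500 mm⁴.
Inner void (subtracted): 170 × 230, A = 39 100 mm², y = 135 mm, Ī = 172 365 833 mm⁴.
By symmetry the centroid is at mid-height, ȳ = 135 mm.
All pieces are centred on the centroidal x-axis, so I = ΣĪ (holes subtracted) = 172 086 667 mm⁴.
Repeating about the centroidal y-axis gives I_y = 114 206 667 mm⁴.

I_x ≈ 1.721 × 10⁸ mm⁴, I_y ≈ 1.142 × 10⁸ mm⁴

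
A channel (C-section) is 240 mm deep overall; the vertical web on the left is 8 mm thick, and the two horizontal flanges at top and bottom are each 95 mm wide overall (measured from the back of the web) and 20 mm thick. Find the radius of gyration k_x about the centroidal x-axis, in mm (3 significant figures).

k_x ≈ 97.6 mm

Split into non-overlapping primitives; take the origin at the lower-left of the bounding box.
Web: 8 × 240, A = 1 920 mm², y = 120 mm, Ī = 9 216 000 mm⁴.
Top flange (beyond web): 87 × 20, A = 1 740 mm², y = 230 mm, Ī = 58 000 mm⁴.
Bottom flange (beyond web): 87 × 20, A = 1 740 mm², y = 10 mm, Ī = 58 000 mm⁴.
By symmetry the centroid is at mid-height, ȳ = 120 mm.
Transfer each piece to the centroidal x-axis using Ī + A·d² with d = y − 120:
  web: d = 0 mm → contributes +9 216 000 mm⁴
  top flange (beyond web): d = 110 mm → contributes +21 112 000 mm⁴
  bottom flange (beyond web): d = -110 mm → contributes +21 112 000 mm⁴
Total I = 51 440 000 mm⁴.
Radius of gyration: k = √(I/A) = √(51 440 000 / 5 400) = 97.601 mm.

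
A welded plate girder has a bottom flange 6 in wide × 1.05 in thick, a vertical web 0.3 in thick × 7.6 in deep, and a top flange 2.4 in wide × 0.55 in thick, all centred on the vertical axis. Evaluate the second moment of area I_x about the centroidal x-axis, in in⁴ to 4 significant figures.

I_x ≈ 103.0 in⁴

Decompose the section into non-overlapping parts with the origin at the bottom-left of its bounding rectangle.
Bottom plate: 6 × 1.05, A = 6.3 in², y = 0.525 in, Ī = 0.578813 in⁴.
Web plate: 0.3 × 7.6, A = 2.28 in², y = 4.85 in, Ī = 10.9744 in⁴.
Top plate: 2.4 × 0.55, A = 1.32 in², y = 8.925 in, Ī = 0.033275 in⁴.
Centroid: ȳ = ΣA·y / ΣA = 2.64106 in.
Transfer each piece to the centroidal x-axis using Ī + A·d² with d = y − 2.64106:
  bottom plate: d = -2.11606 in → contributes +28.7884 in⁴
  web plate: d = 2.20894 in → contributes +22.0995 in⁴
  top plate: d = 6.28394 in → contributes +52.1573 in⁴
Total I = 103.045 in⁴.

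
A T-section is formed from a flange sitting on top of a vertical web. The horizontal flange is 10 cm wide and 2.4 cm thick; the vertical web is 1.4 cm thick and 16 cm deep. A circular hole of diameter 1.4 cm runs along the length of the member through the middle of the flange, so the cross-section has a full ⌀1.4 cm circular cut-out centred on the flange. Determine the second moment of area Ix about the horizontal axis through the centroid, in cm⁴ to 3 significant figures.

Ix ≈ 1440 cm⁴

Treat the section as a set of non-overlapping primitives; coordinates are from the bounding-box lower-left.
Flange: 10 × 2.4, A = 24 cm², y = 17.2 cm, Ī = 11.52 cm⁴.
Web: 1.4 × 16, A = 22.4 cm², y = 8 cm, Ī = 477.87 cm⁴.
Hole (subtracted): ⌀1.4, A = 1.5394 cm², y = 17.2 cm, Ī = 0.18857 cm⁴.
Centroid: ȳ = ΣA·y / ΣA = 12.606 cm.
Transfer each piece to the horizontal axis through the centroid using Ī + A·d² with d = y − 12.606:
  flange: d = 4.5938 cm → contributes +517.99 cm⁴
  web: d = -4.6062 cm → contributes +953.13 cm⁴
  hole: d = 4.5938 cm → contributes −32.674 cm⁴
Total I = 1438.4 cm⁴.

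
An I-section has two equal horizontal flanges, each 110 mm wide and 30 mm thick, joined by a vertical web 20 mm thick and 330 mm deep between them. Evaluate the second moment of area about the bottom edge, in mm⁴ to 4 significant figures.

I_base ≈ 7.762 × 10⁸ mm⁴

Decompose the section into non-overlapping parts with the origin at the bottom-left of its bounding rectangle.
Bottom flange: 110 × 30, A = 3 300 mm², y = 15 mm, Ī = 247 500 mm⁴.
Web: 20 × 330, A = 6 600 mm², y = 195 mm, Ī = 59 895 000 mm⁴.
Top flange: 110 × 30, A = 3 300 mm², y = 375 mm, Ī = 247 500 mm⁴.
Transfer each piece to a horizontal axis along the bottom face using Ī + A·d² with d = y − 0:
  bottom flange: d = 15 mm → contributes +990 000 mm⁴
  web: d = 195 mm → contributes +310 860 000 mm⁴
  top flange: d = 375 mm → contributes +464 310 000 mm⁴
Total I = 776 160 000 mm⁴.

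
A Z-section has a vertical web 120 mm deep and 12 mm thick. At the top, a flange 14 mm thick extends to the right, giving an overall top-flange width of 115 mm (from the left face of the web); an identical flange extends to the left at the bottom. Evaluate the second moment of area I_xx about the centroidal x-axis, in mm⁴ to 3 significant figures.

Split into non-overlapping primitives; take the origin at the lower-left of the bounding box.
Web: 12 × 120, A = 1 440 mm², y = 60 mm, Ī = 1 728 000 mm⁴.
Top flange (beyond web): 103 × 14, A = 1 442 mm², y = 113 mm, Ī = 23 553 mm⁴.
Bottom flange (beyond web): 103 × 14, A = 1 442 mm², y = 7 mm, Ī = 23 553 mm⁴.
Centroid: ȳ = ΣA·y / ΣA = 60 mm.
Transfer each piece to the centroidal x-axis using Ī + A·d² with d = y − 60:
  web: d = 0 mm → contributes +1 728 000 mm⁴
  top flange (beyond web): d = 53 mm → contributes +4 074 131 mm⁴
  bottom flange (beyond web): d = -53 mm → contributes +4 074 131 mm⁴
Total I = 9 876 261 mm⁴.

I_xx ≈ 9.88 × 10⁶ mm⁴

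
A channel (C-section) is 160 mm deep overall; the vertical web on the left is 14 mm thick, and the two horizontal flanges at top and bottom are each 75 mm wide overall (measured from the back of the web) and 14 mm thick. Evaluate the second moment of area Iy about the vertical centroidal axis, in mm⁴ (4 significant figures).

Iy ≈ 1.929 × 10⁶ mm⁴

Treat the section as a set of non-overlapping primitives; coordinates are from the bounding-box lower-left.
Web: 14 × 160, A = 2 240 mm², x = 7 mm, Ī = 36586.7 mm⁴.
Top flange (beyond web): 61 × 14, A = 854 mm², x = 44.5 mm, Ī = 264 811 mm⁴.
Bottom flange (beyond web): 61 × 14, A = 854 mm², x = 44.5 mm, Ī = 264 811 mm⁴.
Centroid: x̄ = ΣA·x / ΣA = 23.2234 mm.
Transfer each piece to the vertical centroidal axis using Ī + A·d² with d = x − 23.2234:
  web: d = -16.2234 mm → contributes +626 152 mm⁴
  top flange (beyond web): d = 21.2766 mm → contributes +651 411 mm⁴
  bottom flange (beyond web): d = 21.2766 mm → contributes +651 411 mm⁴
Total I = 1 928 975 mm⁴.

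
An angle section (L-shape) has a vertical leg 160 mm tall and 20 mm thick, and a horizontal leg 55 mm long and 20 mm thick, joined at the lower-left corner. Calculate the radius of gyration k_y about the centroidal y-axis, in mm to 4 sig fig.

k_y ≈ 12.53 mm

Split into non-overlapping primitives; take the origin at the lower-left of the bounding box.
Vertical leg: 20 × 160, A = 3 200 mm², x = 10 mm, Ī = 106 667 mm⁴.
Horizontal leg (remainder): 35 × 20, A = 700 mm², x = 37.5 mm, Ī = 71458.3 mm⁴.
Centroid: x̄ = ΣA·x / ΣA = 14.9359 mm.
Transfer each piece to the centroidal y-axis using Ī + A·d² with d = x − 14.9359:
  vertical leg: d = -4.9359 mm → contributes +184 629 mm⁴
  horizontal leg (remainder): d = 22.5641 mm → contributes +427 855 mm⁴
Total I = 612 484 mm⁴.
Radius of gyration: k = √(I/A) = √(612 484 / 3 900) = 12.5318 mm.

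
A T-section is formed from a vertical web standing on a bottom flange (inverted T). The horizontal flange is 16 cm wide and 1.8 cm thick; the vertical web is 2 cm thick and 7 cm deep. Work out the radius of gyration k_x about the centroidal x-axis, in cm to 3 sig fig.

Split into non-overlapping primitives; take the origin at the lower-left of the bounding box.
Flange: 16 × 1.8, A = 28.8 cm², y = 0.9 cm, Ī = 7.776 cm⁴.
Web: 2 × 7, A = 14 cm², y = 5.3 cm, Ī = 57.167 cm⁴.
Centroid: ȳ = ΣA·y / ΣA = 2.3393 cm.
Transfer each piece to the centroidal x-axis using Ī + A·d² with d = y − 2.3393:
  flange: d = -1.4393 cm → contributes +67.434 cm⁴
  web: d = 2.9607 cm → contributes +179.89 cm⁴
Total I = 247.32 cm⁴.
Radius of gyration: k = √(I/A) = √(247.32 / 42.8) = 2.4039 cm.

k_x ≈ 2.40 cm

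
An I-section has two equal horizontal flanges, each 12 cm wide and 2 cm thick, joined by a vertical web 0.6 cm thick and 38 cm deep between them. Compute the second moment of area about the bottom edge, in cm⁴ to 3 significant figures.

Break the section into simple shapes (no overlaps), measuring from the bottom-left corner of the bounding box.
Bottom flange: 12 × 2, A = 24 cm², y = 1 cm, Ī = 8 cm⁴.
Web: 0.6 × 38, A = 22.8 cm², y = 21 cm, Ī = 2743.6 cm⁴.
Top flange: 12 × 2, A = 24 cm², y = 41 cm, Ī = 8 cm⁴.
Transfer each piece to the bottom edge using Ī + A·d² with d = y − 0:
  bottom flange: d = 1 cm → contributes +32 cm⁴
  web: d = 21 cm → contributes +12 798 cm⁴
  top flange: d = 41 cm → contributes +40 352 cm⁴
Total I = 53 182 cm⁴.

I_base ≈ 5.32 × 10⁴ cm⁴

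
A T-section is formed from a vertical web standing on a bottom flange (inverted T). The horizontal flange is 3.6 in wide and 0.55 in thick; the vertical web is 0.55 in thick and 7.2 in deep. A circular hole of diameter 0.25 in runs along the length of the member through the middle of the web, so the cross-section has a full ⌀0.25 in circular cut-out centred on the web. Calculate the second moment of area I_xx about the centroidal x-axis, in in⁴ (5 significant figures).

Split into non-overlapping primitives; take the origin at the lower-left of the bounding box.
Flange: 3.6 × 0.55, A = 1.98 in², y = 0.275 in, Ī = 0.0499125 in⁴.
Web: 0.55 × 7.2, A = 3.96 in², y = 4.15 in, Ī = 17.1072 in⁴.
Hole (subtracted): ⌀0.25, A = 0.04908739 in², y = 4.15 in, Ī = 0.0001917476 in⁴.
Centroid: ȳ = ΣA·y / ΣA = 2.84757 in.
Transfer each piece to the centroidal x-axis using Ī + A·d² with d = y − 2.84757:
  flange: d = -2.57257 in → contributes +13.15379 in⁴
  web: d = 1.30243 in → contributes +23.82464 in⁴
  hole: d = 1.30243 in → contributes −0.08345982 in⁴
Total I = 36.89497 in⁴.

I_xx ≈ 36.895 in⁴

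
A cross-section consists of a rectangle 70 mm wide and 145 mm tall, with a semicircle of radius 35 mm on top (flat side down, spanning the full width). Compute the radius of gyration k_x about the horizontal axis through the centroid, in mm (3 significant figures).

k_x ≈ 50.1 mm

Break the section into simple shapes (no overlaps), measuring from the bottom-left corner of the bounding box.
Rectangular body: 70 × 145, A = 10 150 mm², y = 72.5 mm, Ī = 17 783 646 mm⁴.
Semicircular cap: semicircle r = 35, A = 1924.2 mm², y = 159.85 mm, Ī = 164 704 mm⁴.
Centroid: ȳ = ΣA·y / ΣA = 86.421 mm.
Transfer each piece to the horizontal axis through the centroid using Ī + A·d² with d = y − 86.421:
  rectangular body: d = -13.921 mm → contributes +19 750 760 mm⁴
  semicircular cap: d = 73.433 mm → contributes +10 540 936 mm⁴
Total I = 30 291 696 mm⁴.
Radius of gyration: k = √(I/A) = √(30 291 696 / 12 074) = 50.088 mm.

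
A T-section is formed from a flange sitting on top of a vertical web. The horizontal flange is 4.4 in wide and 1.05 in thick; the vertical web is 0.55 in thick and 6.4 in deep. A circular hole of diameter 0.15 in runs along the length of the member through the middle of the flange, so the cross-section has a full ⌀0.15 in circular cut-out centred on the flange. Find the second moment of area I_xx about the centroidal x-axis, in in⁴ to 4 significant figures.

Split into non-overlapping primitives; take the origin at the lower-left of the bounding box.
Flange: 4.4 × 1.05, A = 4.62 in², y = 6.925 in, Ī = 0.424463 in⁴.
Web: 0.55 × 6.4, A = 3.52 in², y = 3.2 in, Ī = 12.0149 in⁴.
Hole (subtracted): ⌀0.15, A = 0.0176715 in², y = 6.925 in, Ī = 0.0000248505 in⁴.
Centroid: ȳ = ΣA·y / ΣA = 5.31068 in.
Transfer each piece to the centroidal x-axis using Ī + A·d² with d = y − 5.31068:
  flange: d = 1.61432 in → contributes +12.4642 in⁴
  web: d = -2.11068 in → contributes +27.6965 in⁴
  hole: d = 1.61432 in → contributes −0.0460769 in⁴
Total I = 40.1147 in⁴.

I_xx ≈ 40.11 in⁴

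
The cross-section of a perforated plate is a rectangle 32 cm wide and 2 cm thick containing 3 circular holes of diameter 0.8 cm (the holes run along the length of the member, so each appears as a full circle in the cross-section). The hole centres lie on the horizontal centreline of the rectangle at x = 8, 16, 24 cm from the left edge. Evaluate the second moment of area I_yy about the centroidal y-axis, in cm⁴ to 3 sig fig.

Split into non-overlapping primitives; take the origin at the lower-left of the bounding box.
Plate: 32 × 2, A = 64 cm², x = 16 cm, Ī = 5461.3 cm⁴.
Hole 1 (subtracted): ⌀0.8, A = 0.50265 cm², x = 8 cm, Ī = 0.020106 cm⁴.
Hole 2 (subtracted): ⌀0.8, A = 0.50265 cm², x = 16 cm, Ī = 0.020106 cm⁴.
Hole 3 (subtracted): ⌀0.8, A = 0.50265 cm², x = 24 cm, Ī = 0.020106 cm⁴.
By symmetry the centroid is at mid-width, x̄ = 16 cm.
Transfer each piece to the centroidal y-axis using Ī + A·d² with d = x − 16:
  plate: d = 0 cm → contributes +5461.3 cm⁴
  hole 1: d = -8 cm → contributes −32.19 cm⁴
  hole 2: d = 0 cm → contributes −0.020106 cm⁴
  hole 3: d = 8 cm → contributes −32.19 cm⁴
Total I = 5396.9 cm⁴.

I_yy ≈ 5400 cm⁴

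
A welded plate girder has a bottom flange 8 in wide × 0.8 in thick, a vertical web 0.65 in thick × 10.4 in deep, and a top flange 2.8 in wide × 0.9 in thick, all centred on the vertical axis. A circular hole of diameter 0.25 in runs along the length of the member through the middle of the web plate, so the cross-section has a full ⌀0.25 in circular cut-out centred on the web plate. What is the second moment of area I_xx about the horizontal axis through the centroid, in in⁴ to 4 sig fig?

I_xx ≈ 312.7 in⁴

Split into non-overlapping primitives; take the origin at the lower-left of the bounding box.
Bottom plate: 8 × 0.8, A = 6.4 in², y = 0.4 in, Ī = 0.341333 in⁴.
Web plate: 0.65 × 10.4, A = 6.76 in², y = 6 in, Ī = 60.9301 in⁴.
Top plate: 2.8 × 0.9, A = 2.52 in², y = 11.65 in, Ī = 0.1701 in⁴.
Hole (subtracted): ⌀0.25, A = 0.0490874 in², y = 6 in, Ī = 0.000191748 in⁴.
Centroid: ȳ = ΣA·y / ΣA = 4.61799 in.
Transfer each piece to the horizontal axis through the centroid using Ī + A·d² with d = y − 4.61799:
  bottom plate: d = -4.21799 in → contributes +114.207 in⁴
  web plate: d = 1.38201 in → contributes +73.8413 in⁴
  top plate: d = 7.03201 in → contributes +124.782 in⁴
  hole: d = 1.38201 in → contributes −0.0939456 in⁴
Total I = 312.736 in⁴.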